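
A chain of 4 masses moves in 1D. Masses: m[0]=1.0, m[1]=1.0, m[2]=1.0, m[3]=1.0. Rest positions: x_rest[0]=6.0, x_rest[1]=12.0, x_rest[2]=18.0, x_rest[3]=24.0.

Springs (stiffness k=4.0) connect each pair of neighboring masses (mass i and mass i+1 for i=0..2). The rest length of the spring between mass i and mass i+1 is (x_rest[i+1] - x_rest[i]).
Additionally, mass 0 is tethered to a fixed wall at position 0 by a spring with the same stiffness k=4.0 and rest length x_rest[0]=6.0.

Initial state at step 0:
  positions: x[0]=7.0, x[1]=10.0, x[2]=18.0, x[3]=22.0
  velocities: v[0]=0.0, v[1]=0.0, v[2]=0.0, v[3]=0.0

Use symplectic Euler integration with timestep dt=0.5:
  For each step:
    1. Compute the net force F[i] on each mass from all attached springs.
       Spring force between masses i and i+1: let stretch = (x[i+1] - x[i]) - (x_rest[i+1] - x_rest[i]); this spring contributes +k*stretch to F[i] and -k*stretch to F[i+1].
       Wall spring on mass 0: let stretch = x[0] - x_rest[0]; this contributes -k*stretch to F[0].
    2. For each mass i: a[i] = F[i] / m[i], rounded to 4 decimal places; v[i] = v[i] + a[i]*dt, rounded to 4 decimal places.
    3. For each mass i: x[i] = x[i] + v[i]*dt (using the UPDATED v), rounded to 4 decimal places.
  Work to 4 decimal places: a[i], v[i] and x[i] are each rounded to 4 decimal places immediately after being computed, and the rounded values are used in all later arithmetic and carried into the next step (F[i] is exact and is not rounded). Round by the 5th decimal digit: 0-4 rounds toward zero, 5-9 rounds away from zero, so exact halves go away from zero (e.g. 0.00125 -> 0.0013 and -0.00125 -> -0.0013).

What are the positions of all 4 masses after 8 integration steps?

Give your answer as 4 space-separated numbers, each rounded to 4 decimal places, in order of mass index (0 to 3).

Answer: 5.0000 14.0000 18.0000 26.0000

Derivation:
Step 0: x=[7.0000 10.0000 18.0000 22.0000] v=[0.0000 0.0000 0.0000 0.0000]
Step 1: x=[3.0000 15.0000 14.0000 24.0000] v=[-8.0000 10.0000 -8.0000 4.0000]
Step 2: x=[8.0000 7.0000 21.0000 22.0000] v=[10.0000 -16.0000 14.0000 -4.0000]
Step 3: x=[4.0000 14.0000 15.0000 25.0000] v=[-8.0000 14.0000 -12.0000 6.0000]
Step 4: x=[6.0000 12.0000 18.0000 24.0000] v=[4.0000 -4.0000 6.0000 -2.0000]
Step 5: x=[8.0000 10.0000 21.0000 23.0000] v=[4.0000 -4.0000 6.0000 -2.0000]
Step 6: x=[4.0000 17.0000 15.0000 26.0000] v=[-8.0000 14.0000 -12.0000 6.0000]
Step 7: x=[9.0000 9.0000 22.0000 24.0000] v=[10.0000 -16.0000 14.0000 -4.0000]
Step 8: x=[5.0000 14.0000 18.0000 26.0000] v=[-8.0000 10.0000 -8.0000 4.0000]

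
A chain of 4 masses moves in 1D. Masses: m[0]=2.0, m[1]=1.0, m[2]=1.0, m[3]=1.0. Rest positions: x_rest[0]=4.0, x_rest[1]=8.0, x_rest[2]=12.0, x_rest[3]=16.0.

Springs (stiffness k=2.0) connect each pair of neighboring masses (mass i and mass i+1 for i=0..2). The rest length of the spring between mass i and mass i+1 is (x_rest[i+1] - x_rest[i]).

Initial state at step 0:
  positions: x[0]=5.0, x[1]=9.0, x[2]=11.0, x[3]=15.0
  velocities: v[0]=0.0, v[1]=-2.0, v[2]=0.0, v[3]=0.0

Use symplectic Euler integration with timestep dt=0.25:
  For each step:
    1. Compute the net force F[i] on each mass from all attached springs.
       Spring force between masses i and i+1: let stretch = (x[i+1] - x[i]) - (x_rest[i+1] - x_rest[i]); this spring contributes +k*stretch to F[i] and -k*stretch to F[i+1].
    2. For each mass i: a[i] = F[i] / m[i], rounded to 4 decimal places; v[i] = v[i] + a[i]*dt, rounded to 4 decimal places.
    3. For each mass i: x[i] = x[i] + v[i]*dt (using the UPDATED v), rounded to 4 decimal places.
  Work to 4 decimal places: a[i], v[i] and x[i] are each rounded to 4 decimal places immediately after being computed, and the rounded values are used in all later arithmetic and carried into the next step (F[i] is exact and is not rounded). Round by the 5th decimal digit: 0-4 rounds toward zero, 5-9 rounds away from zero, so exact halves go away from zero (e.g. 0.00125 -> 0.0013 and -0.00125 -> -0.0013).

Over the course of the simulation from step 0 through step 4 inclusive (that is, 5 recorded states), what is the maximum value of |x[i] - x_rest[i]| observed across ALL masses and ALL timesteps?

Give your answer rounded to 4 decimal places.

Answer: 1.3304

Derivation:
Step 0: x=[5.0000 9.0000 11.0000 15.0000] v=[0.0000 -2.0000 0.0000 0.0000]
Step 1: x=[5.0000 8.2500 11.2500 15.0000] v=[0.0000 -3.0000 1.0000 0.0000]
Step 2: x=[4.9531 7.4688 11.5938 15.0313] v=[-0.1875 -3.1250 1.3750 0.1250]
Step 3: x=[4.8135 6.8887 11.8516 15.1329] v=[-0.5586 -2.3204 1.0313 0.4063]
Step 4: x=[4.5536 6.6696 11.8992 15.3243] v=[-1.0398 -0.8766 0.1905 0.7657]
Max displacement = 1.3304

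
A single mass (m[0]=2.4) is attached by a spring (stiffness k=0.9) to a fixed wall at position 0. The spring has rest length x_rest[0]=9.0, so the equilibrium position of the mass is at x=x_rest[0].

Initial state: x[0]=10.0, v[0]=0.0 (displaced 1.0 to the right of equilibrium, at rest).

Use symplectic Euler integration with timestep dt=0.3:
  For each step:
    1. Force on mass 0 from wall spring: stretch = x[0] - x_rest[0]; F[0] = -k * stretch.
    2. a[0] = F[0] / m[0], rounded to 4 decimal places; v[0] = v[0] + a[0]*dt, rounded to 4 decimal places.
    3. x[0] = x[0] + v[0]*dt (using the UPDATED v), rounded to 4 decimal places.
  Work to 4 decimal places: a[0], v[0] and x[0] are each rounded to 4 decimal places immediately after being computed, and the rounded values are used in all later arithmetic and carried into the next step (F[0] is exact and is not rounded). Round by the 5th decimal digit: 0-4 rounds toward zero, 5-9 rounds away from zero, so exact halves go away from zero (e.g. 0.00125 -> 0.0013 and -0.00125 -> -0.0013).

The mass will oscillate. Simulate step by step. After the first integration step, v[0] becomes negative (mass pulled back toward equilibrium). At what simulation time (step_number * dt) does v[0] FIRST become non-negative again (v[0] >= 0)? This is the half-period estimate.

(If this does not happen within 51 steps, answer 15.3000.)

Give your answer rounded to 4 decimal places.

Step 0: x=[10.0000] v=[0.0000]
Step 1: x=[9.9663] v=[-0.1125]
Step 2: x=[9.8999] v=[-0.2212]
Step 3: x=[9.8032] v=[-0.3225]
Step 4: x=[9.6793] v=[-0.4129]
Step 5: x=[9.5325] v=[-0.4893]
Step 6: x=[9.3677] v=[-0.5492]
Step 7: x=[9.1905] v=[-0.5906]
Step 8: x=[9.0069] v=[-0.6120]
Step 9: x=[8.8231] v=[-0.6128]
Step 10: x=[8.6452] v=[-0.5929]
Step 11: x=[8.4793] v=[-0.5530]
Step 12: x=[8.3310] v=[-0.4944]
Step 13: x=[8.2053] v=[-0.4191]
Step 14: x=[8.1064] v=[-0.3297]
Step 15: x=[8.0376] v=[-0.2292]
Step 16: x=[8.0013] v=[-0.1209]
Step 17: x=[7.9987] v=[-0.0086]
Step 18: x=[8.0299] v=[0.1041]
First v>=0 after going negative at step 18, time=5.4000

Answer: 5.4000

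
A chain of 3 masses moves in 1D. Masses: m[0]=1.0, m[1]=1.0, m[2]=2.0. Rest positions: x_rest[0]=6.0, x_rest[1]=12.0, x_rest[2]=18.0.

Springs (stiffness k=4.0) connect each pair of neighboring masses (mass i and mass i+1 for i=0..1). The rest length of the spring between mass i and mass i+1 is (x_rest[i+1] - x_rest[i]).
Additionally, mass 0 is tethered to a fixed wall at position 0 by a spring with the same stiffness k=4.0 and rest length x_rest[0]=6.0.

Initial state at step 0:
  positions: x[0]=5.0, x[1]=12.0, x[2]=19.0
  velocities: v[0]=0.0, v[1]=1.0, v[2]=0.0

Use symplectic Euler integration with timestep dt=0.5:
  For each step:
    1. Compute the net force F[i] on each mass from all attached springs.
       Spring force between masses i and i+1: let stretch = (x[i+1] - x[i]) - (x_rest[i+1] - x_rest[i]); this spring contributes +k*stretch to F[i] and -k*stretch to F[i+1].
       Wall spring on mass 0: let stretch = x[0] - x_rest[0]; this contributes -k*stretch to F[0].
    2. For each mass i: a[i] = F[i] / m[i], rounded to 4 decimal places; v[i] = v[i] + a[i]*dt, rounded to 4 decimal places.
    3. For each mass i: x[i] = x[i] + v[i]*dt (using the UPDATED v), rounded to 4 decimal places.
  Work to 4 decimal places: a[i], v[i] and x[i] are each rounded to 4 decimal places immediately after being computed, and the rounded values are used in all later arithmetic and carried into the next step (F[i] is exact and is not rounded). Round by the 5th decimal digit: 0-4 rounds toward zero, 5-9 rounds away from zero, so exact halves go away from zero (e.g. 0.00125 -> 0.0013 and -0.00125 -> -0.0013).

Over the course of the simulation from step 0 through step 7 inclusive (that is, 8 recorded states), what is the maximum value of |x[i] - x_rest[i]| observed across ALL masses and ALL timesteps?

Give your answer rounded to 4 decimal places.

Step 0: x=[5.0000 12.0000 19.0000] v=[0.0000 1.0000 0.0000]
Step 1: x=[7.0000 12.5000 18.5000] v=[4.0000 1.0000 -1.0000]
Step 2: x=[7.5000 13.5000 18.0000] v=[1.0000 2.0000 -1.0000]
Step 3: x=[6.5000 13.0000 18.2500] v=[-2.0000 -1.0000 0.5000]
Step 4: x=[5.5000 11.2500 18.8750] v=[-2.0000 -3.5000 1.2500]
Step 5: x=[4.7500 11.3750 18.6875] v=[-1.5000 0.2500 -0.3750]
Step 6: x=[5.8750 12.1875 17.8438] v=[2.2500 1.6250 -1.6875]
Step 7: x=[7.4375 12.3438 17.1719] v=[3.1250 0.3126 -1.3438]
Max displacement = 1.5000

Answer: 1.5000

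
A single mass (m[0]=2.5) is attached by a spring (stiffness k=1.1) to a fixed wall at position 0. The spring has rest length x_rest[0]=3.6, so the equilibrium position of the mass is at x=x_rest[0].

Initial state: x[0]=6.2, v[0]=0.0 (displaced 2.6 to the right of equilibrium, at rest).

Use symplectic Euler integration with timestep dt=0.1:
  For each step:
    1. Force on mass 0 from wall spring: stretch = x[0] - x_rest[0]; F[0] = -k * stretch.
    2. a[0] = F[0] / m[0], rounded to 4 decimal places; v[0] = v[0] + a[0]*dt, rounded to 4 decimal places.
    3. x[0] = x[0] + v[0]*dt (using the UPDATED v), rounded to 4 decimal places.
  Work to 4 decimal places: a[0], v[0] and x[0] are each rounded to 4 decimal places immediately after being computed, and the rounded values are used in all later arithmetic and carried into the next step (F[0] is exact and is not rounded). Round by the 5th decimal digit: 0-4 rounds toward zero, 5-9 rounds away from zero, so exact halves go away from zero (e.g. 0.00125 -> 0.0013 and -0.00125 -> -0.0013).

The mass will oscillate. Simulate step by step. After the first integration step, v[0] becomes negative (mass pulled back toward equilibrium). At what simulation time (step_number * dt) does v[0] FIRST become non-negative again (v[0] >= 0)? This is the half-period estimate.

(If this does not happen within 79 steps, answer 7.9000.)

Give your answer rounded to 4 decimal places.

Step 0: x=[6.2000] v=[0.0000]
Step 1: x=[6.1886] v=[-0.1144]
Step 2: x=[6.1658] v=[-0.2283]
Step 3: x=[6.1317] v=[-0.3412]
Step 4: x=[6.0864] v=[-0.4526]
Step 5: x=[6.0302] v=[-0.5620]
Step 6: x=[5.9633] v=[-0.6689]
Step 7: x=[5.8860] v=[-0.7729]
Step 8: x=[5.7987] v=[-0.8735]
Step 9: x=[5.7017] v=[-0.9702]
Step 10: x=[5.5954] v=[-1.0627]
Step 11: x=[5.4804] v=[-1.1505]
Step 12: x=[5.3571] v=[-1.2332]
Step 13: x=[5.2261] v=[-1.3105]
Step 14: x=[5.0879] v=[-1.3821]
Step 15: x=[4.9431] v=[-1.4476]
Step 16: x=[4.7924] v=[-1.5067]
Step 17: x=[4.6365] v=[-1.5592]
Step 18: x=[4.4760] v=[-1.6048]
Step 19: x=[4.3117] v=[-1.6433]
Step 20: x=[4.1442] v=[-1.6746]
Step 21: x=[3.9744] v=[-1.6985]
Step 22: x=[3.8029] v=[-1.7150]
Step 23: x=[3.6305] v=[-1.7239]
Step 24: x=[3.4580] v=[-1.7252]
Step 25: x=[3.2861] v=[-1.7190]
Step 26: x=[3.1156] v=[-1.7052]
Step 27: x=[2.9472] v=[-1.6839]
Step 28: x=[2.7817] v=[-1.6552]
Step 29: x=[2.6198] v=[-1.6192]
Step 30: x=[2.4622] v=[-1.5761]
Step 31: x=[2.3096] v=[-1.5260]
Step 32: x=[2.1627] v=[-1.4692]
Step 33: x=[2.0221] v=[-1.4060]
Step 34: x=[1.8884] v=[-1.3366]
Step 35: x=[1.7623] v=[-1.2613]
Step 36: x=[1.6443] v=[-1.1804]
Step 37: x=[1.5349] v=[-1.0944]
Step 38: x=[1.4346] v=[-1.0035]
Step 39: x=[1.3438] v=[-0.9082]
Step 40: x=[1.2629] v=[-0.8089]
Step 41: x=[1.1923] v=[-0.7061]
Step 42: x=[1.1323] v=[-0.6002]
Step 43: x=[1.0831] v=[-0.4916]
Step 44: x=[1.0450] v=[-0.3809]
Step 45: x=[1.0182] v=[-0.2685]
Step 46: x=[1.0027] v=[-0.1549]
Step 47: x=[0.9986] v=[-0.0406]
Step 48: x=[1.0060] v=[0.0739]
First v>=0 after going negative at step 48, time=4.8000

Answer: 4.8000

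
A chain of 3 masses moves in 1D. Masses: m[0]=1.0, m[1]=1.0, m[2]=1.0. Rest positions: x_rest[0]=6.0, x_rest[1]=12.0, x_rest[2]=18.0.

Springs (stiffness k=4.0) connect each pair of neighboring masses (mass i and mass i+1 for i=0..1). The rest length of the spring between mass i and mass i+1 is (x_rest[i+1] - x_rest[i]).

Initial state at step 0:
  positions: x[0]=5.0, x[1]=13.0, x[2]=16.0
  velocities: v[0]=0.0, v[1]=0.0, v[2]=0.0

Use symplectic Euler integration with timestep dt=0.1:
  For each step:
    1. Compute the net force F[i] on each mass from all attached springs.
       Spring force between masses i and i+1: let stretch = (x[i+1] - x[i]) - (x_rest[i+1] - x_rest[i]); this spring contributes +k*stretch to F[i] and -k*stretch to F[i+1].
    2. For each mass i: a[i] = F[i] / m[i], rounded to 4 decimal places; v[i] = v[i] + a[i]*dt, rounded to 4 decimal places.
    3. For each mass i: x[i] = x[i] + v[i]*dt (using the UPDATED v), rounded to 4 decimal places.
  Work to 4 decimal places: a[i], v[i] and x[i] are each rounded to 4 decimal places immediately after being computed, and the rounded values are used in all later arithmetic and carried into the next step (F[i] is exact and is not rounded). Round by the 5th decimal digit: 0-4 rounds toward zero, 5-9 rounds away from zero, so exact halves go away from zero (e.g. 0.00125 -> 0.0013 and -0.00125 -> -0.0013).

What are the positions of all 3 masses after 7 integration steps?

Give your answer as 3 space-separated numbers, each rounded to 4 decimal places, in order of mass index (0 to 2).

Step 0: x=[5.0000 13.0000 16.0000] v=[0.0000 0.0000 0.0000]
Step 1: x=[5.0800 12.8000 16.1200] v=[0.8000 -2.0000 1.2000]
Step 2: x=[5.2288 12.4240 16.3472] v=[1.4880 -3.7600 2.2720]
Step 3: x=[5.4254 11.9171 16.6575] v=[1.9661 -5.0688 3.1027]
Step 4: x=[5.6417 11.3402 17.0182] v=[2.1628 -5.7693 3.6065]
Step 5: x=[5.8459 10.7625 17.3917] v=[2.0422 -5.7775 3.7353]
Step 6: x=[6.0068 10.2533 17.7401] v=[1.6088 -5.0925 3.4836]
Step 7: x=[6.0975 9.8737 18.0290] v=[0.9074 -3.7964 2.8889]

Answer: 6.0975 9.8737 18.0290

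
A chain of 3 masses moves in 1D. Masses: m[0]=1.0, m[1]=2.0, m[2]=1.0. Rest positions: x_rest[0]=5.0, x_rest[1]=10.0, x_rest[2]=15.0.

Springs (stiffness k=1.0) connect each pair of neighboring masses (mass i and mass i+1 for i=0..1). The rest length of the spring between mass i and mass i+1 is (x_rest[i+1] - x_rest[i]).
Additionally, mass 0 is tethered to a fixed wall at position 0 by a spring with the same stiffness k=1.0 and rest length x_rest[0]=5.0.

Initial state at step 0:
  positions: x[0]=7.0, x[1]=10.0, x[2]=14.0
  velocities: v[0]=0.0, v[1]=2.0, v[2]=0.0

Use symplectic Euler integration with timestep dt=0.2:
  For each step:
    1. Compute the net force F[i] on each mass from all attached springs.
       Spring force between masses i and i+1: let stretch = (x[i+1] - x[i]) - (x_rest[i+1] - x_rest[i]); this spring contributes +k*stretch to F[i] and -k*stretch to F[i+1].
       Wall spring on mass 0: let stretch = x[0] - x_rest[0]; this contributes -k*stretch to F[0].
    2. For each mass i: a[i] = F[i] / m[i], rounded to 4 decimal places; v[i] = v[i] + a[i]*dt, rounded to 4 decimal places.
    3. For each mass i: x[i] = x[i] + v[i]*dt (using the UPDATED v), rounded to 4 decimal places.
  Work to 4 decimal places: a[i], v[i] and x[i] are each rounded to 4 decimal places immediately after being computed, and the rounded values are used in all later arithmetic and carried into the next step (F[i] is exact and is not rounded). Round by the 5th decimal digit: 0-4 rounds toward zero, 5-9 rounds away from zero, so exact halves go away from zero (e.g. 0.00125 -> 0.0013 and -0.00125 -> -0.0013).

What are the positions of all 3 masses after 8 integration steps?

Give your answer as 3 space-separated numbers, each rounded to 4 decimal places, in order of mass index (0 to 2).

Step 0: x=[7.0000 10.0000 14.0000] v=[0.0000 2.0000 0.0000]
Step 1: x=[6.8400 10.4200 14.0400] v=[-0.8000 2.1000 0.2000]
Step 2: x=[6.5496 10.8408 14.1352] v=[-1.4520 2.1040 0.4760]
Step 3: x=[6.1689 11.2417 14.2986] v=[-1.9037 2.0043 0.8171]
Step 4: x=[5.7443 11.6022 14.5397] v=[-2.1229 1.8027 1.2057]
Step 5: x=[5.3243 11.9043 14.8633] v=[-2.1002 1.5107 1.6182]
Step 6: x=[4.9545 12.1340 15.2686] v=[-1.8491 1.1486 2.0264]
Step 7: x=[4.6737 12.2828 15.7485] v=[-1.4041 0.7441 2.3995]
Step 8: x=[4.5103 12.3488 16.2898] v=[-0.8170 0.3298 2.7064]

Answer: 4.5103 12.3488 16.2898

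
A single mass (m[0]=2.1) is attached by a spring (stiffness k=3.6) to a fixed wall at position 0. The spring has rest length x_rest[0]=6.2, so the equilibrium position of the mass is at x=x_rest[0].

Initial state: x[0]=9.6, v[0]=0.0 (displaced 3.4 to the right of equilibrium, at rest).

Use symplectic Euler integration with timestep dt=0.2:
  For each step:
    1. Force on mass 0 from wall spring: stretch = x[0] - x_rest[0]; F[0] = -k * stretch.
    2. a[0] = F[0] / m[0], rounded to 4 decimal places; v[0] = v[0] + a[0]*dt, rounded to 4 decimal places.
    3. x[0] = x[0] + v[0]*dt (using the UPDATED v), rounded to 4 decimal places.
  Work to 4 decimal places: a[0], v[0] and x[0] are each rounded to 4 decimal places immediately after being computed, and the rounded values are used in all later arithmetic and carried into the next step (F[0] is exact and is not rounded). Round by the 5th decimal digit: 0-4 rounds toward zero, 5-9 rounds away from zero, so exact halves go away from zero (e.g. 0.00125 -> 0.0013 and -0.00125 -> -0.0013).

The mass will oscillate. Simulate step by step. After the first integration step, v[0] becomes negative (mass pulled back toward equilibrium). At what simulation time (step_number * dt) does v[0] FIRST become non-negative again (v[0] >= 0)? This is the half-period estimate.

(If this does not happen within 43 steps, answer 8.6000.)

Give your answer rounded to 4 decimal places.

Answer: 2.4000

Derivation:
Step 0: x=[9.6000] v=[0.0000]
Step 1: x=[9.3669] v=[-1.1657]
Step 2: x=[8.9166] v=[-2.2515]
Step 3: x=[8.2800] v=[-3.1829]
Step 4: x=[7.5008] v=[-3.8960]
Step 5: x=[6.6324] v=[-4.3420]
Step 6: x=[5.7343] v=[-4.4903]
Step 7: x=[4.8682] v=[-4.3306]
Step 8: x=[4.0934] v=[-3.8740]
Step 9: x=[3.4631] v=[-3.1517]
Step 10: x=[3.0204] v=[-2.2133]
Step 11: x=[2.7958] v=[-1.1232]
Step 12: x=[2.8046] v=[0.0440]
First v>=0 after going negative at step 12, time=2.4000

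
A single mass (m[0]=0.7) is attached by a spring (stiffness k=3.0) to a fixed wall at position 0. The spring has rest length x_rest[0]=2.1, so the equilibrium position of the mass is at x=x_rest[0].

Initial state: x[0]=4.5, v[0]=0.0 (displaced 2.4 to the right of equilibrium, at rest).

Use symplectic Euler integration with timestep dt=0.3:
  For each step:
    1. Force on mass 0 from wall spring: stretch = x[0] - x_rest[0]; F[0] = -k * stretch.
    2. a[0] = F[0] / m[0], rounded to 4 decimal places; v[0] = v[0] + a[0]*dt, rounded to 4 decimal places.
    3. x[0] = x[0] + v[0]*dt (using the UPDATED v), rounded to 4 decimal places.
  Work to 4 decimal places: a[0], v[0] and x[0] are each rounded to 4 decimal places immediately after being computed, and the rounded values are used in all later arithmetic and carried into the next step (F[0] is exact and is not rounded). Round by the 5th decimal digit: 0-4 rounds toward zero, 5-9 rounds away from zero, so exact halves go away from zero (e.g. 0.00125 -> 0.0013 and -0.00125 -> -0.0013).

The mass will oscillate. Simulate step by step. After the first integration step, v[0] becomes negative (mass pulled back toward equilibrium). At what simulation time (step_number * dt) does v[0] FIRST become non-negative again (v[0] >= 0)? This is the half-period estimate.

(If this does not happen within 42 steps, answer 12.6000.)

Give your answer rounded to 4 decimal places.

Step 0: x=[4.5000] v=[0.0000]
Step 1: x=[3.5743] v=[-3.0857]
Step 2: x=[2.0799] v=[-4.9812]
Step 3: x=[0.5933] v=[-4.9554]
Step 4: x=[-0.3122] v=[-3.0182]
Step 5: x=[-0.2872] v=[0.0832]
First v>=0 after going negative at step 5, time=1.5000

Answer: 1.5000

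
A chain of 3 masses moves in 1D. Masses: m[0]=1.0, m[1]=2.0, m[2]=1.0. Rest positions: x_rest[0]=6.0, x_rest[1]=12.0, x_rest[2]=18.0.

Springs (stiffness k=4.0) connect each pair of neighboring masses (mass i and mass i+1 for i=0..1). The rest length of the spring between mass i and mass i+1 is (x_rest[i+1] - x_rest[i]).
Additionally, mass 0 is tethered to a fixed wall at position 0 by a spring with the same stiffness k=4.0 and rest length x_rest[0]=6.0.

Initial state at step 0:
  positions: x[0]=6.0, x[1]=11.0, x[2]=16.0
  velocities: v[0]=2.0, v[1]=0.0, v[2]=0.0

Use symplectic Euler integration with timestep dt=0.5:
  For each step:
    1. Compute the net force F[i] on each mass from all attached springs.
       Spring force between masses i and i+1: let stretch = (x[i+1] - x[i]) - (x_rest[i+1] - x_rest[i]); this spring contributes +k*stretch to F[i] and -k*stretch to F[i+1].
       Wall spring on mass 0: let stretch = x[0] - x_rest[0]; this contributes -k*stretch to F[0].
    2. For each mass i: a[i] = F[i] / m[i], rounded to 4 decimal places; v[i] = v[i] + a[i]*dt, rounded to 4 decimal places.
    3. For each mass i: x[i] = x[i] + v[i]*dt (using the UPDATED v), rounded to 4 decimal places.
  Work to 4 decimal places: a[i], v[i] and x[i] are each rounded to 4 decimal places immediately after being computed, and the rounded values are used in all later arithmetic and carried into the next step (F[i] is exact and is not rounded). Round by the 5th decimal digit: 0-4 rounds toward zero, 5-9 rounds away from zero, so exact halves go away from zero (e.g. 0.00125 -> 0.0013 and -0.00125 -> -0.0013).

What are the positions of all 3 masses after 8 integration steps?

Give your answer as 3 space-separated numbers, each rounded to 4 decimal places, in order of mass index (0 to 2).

Answer: 6.7500 12.8750 20.0000

Derivation:
Step 0: x=[6.0000 11.0000 16.0000] v=[2.0000 0.0000 0.0000]
Step 1: x=[6.0000 11.0000 17.0000] v=[0.0000 0.0000 2.0000]
Step 2: x=[5.0000 11.5000 18.0000] v=[-2.0000 1.0000 2.0000]
Step 3: x=[5.5000 12.0000 18.5000] v=[1.0000 1.0000 1.0000]
Step 4: x=[7.0000 12.5000 18.5000] v=[3.0000 1.0000 0.0000]
Step 5: x=[7.0000 13.2500 18.5000] v=[0.0000 1.5000 0.0000]
Step 6: x=[6.2500 13.5000 19.2500] v=[-1.5000 0.5000 1.5000]
Step 7: x=[6.5000 13.0000 20.2500] v=[0.5000 -1.0000 2.0000]
Step 8: x=[6.7500 12.8750 20.0000] v=[0.5000 -0.2500 -0.5000]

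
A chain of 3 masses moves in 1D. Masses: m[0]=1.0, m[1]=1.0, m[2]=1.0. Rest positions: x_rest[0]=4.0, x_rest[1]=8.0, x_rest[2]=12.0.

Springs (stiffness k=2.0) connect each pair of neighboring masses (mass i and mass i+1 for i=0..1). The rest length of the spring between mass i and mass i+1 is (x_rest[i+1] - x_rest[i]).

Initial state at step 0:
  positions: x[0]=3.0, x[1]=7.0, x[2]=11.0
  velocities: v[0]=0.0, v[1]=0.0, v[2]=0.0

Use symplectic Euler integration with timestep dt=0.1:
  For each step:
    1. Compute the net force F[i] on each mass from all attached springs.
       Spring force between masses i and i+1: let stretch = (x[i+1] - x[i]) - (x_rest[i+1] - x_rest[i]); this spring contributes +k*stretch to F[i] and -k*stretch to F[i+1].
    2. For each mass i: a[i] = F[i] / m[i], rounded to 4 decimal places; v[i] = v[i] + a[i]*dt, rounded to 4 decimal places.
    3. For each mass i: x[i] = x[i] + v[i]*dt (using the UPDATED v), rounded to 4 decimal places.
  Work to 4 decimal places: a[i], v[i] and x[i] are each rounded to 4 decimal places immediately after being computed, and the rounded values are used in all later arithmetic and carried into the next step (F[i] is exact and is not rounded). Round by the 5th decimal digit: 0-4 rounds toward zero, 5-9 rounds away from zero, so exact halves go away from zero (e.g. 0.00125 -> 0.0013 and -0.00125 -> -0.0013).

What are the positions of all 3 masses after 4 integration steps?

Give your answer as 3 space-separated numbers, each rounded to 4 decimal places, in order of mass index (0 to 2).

Answer: 3.0000 7.0000 11.0000

Derivation:
Step 0: x=[3.0000 7.0000 11.0000] v=[0.0000 0.0000 0.0000]
Step 1: x=[3.0000 7.0000 11.0000] v=[0.0000 0.0000 0.0000]
Step 2: x=[3.0000 7.0000 11.0000] v=[0.0000 0.0000 0.0000]
Step 3: x=[3.0000 7.0000 11.0000] v=[0.0000 0.0000 0.0000]
Step 4: x=[3.0000 7.0000 11.0000] v=[0.0000 0.0000 0.0000]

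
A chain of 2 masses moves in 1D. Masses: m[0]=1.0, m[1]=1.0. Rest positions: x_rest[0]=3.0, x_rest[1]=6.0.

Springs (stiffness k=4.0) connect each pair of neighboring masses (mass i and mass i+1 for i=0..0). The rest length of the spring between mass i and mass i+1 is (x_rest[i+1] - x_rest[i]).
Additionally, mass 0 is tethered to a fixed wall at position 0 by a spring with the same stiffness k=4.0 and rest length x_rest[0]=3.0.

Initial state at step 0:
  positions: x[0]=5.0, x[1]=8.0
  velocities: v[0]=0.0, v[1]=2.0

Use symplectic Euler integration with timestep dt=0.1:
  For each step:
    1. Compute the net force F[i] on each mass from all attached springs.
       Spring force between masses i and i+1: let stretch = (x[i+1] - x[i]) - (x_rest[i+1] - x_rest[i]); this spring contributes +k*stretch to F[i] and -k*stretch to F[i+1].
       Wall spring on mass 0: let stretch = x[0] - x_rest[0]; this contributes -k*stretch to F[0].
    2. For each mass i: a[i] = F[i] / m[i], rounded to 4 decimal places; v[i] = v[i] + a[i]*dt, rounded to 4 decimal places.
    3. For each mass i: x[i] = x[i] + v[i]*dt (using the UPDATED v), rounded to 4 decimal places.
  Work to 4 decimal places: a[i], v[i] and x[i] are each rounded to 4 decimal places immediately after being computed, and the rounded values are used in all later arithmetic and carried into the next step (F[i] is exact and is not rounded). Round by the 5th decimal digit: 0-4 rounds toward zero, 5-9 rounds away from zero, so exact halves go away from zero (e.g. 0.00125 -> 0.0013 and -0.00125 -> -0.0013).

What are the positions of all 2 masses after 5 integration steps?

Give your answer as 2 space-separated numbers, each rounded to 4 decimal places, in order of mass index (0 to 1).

Answer: 4.1473 8.7513

Derivation:
Step 0: x=[5.0000 8.0000] v=[0.0000 2.0000]
Step 1: x=[4.9200 8.2000] v=[-0.8000 2.0000]
Step 2: x=[4.7744 8.3888] v=[-1.4560 1.8880]
Step 3: x=[4.5824 8.5530] v=[-1.9200 1.6422]
Step 4: x=[4.3659 8.6784] v=[-2.1647 1.2540]
Step 5: x=[4.1473 8.7513] v=[-2.1861 0.7290]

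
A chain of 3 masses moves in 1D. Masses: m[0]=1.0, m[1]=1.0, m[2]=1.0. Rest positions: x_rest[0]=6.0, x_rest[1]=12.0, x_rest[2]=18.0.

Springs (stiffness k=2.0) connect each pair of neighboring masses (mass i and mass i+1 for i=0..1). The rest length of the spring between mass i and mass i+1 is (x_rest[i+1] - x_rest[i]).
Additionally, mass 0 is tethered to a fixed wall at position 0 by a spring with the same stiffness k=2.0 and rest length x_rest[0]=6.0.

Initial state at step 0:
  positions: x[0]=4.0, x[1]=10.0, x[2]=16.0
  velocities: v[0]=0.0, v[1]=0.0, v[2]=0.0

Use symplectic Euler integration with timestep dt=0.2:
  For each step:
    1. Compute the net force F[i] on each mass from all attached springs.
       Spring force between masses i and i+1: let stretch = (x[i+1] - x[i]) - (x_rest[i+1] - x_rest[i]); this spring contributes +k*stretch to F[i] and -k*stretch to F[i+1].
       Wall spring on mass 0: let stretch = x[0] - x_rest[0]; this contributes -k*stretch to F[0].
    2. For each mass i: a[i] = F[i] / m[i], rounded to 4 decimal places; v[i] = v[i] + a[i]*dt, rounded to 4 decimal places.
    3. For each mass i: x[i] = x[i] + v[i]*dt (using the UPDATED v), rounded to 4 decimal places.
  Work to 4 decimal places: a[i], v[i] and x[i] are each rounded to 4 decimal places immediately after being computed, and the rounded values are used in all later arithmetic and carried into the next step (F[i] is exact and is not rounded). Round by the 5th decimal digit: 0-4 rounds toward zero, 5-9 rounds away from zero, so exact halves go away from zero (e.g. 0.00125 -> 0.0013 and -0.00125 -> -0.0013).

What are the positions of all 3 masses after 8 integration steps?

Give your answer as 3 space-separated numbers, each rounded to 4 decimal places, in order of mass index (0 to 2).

Answer: 6.2544 11.2823 16.3029

Derivation:
Step 0: x=[4.0000 10.0000 16.0000] v=[0.0000 0.0000 0.0000]
Step 1: x=[4.1600 10.0000 16.0000] v=[0.8000 0.0000 0.0000]
Step 2: x=[4.4544 10.0128 16.0000] v=[1.4720 0.0640 0.0000]
Step 3: x=[4.8371 10.0599 16.0010] v=[1.9136 0.2355 0.0051]
Step 4: x=[5.2507 10.1645 16.0067] v=[2.0679 0.5228 0.0287]
Step 5: x=[5.6373 10.3433 16.0251] v=[1.9331 0.8942 0.0918]
Step 6: x=[5.9494 10.6002 16.0689] v=[1.5606 1.2845 0.2191]
Step 7: x=[6.1576 10.9225 16.1552] v=[1.0412 1.6117 0.4316]
Step 8: x=[6.2544 11.2823 16.3029] v=[0.4841 1.7988 0.7385]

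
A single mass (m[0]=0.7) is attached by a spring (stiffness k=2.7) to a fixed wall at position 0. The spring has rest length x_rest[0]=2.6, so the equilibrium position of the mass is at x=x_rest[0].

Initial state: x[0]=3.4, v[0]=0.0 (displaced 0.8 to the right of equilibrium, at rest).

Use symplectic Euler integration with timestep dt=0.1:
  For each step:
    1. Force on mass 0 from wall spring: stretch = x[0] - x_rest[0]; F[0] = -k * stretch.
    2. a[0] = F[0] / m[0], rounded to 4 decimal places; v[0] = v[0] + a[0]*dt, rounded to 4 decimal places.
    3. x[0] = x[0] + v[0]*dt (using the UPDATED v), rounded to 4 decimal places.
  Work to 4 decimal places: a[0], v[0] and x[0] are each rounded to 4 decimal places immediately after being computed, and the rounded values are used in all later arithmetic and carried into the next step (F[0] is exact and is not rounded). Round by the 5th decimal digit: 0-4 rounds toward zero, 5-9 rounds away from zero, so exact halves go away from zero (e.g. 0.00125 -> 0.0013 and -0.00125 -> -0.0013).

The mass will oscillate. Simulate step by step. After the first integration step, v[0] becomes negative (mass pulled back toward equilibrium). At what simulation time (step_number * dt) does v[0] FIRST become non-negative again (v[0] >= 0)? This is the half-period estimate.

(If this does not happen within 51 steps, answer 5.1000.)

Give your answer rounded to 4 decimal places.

Step 0: x=[3.4000] v=[0.0000]
Step 1: x=[3.3691] v=[-0.3086]
Step 2: x=[3.3086] v=[-0.6053]
Step 3: x=[3.2207] v=[-0.8786]
Step 4: x=[3.1089] v=[-1.1180]
Step 5: x=[2.9775] v=[-1.3143]
Step 6: x=[2.8315] v=[-1.4599]
Step 7: x=[2.6766] v=[-1.5492]
Step 8: x=[2.5187] v=[-1.5788]
Step 9: x=[2.3640] v=[-1.5474]
Step 10: x=[2.2184] v=[-1.4564]
Step 11: x=[2.0875] v=[-1.3092]
Step 12: x=[1.9764] v=[-1.1115]
Step 13: x=[1.8893] v=[-0.8710]
Step 14: x=[1.8296] v=[-0.5969]
Step 15: x=[1.7996] v=[-0.2998]
Step 16: x=[1.8005] v=[0.0089]
First v>=0 after going negative at step 16, time=1.6000

Answer: 1.6000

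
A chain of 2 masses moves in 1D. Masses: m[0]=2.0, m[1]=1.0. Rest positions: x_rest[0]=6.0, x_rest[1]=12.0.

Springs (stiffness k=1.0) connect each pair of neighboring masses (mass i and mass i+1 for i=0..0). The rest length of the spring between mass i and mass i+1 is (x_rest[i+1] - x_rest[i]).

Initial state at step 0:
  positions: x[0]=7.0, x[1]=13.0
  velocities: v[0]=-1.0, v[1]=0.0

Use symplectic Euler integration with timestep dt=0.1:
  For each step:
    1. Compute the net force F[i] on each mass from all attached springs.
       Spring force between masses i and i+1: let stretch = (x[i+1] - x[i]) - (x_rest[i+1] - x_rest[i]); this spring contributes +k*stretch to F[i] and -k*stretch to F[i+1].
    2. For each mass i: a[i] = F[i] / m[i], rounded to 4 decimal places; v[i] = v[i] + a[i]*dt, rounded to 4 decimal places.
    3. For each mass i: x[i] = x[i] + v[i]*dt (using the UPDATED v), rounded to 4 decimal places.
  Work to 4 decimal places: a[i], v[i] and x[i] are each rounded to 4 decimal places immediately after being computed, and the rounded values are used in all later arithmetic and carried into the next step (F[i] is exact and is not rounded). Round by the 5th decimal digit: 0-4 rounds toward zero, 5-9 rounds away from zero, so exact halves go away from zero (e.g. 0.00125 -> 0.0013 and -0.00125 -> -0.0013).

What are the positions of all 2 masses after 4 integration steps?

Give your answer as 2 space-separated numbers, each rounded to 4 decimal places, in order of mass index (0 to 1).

Step 0: x=[7.0000 13.0000] v=[-1.0000 0.0000]
Step 1: x=[6.9000 13.0000] v=[-1.0000 0.0000]
Step 2: x=[6.8005 12.9990] v=[-0.9950 -0.0100]
Step 3: x=[6.7020 12.9960] v=[-0.9851 -0.0299]
Step 4: x=[6.6050 12.9901] v=[-0.9704 -0.0593]

Answer: 6.6050 12.9901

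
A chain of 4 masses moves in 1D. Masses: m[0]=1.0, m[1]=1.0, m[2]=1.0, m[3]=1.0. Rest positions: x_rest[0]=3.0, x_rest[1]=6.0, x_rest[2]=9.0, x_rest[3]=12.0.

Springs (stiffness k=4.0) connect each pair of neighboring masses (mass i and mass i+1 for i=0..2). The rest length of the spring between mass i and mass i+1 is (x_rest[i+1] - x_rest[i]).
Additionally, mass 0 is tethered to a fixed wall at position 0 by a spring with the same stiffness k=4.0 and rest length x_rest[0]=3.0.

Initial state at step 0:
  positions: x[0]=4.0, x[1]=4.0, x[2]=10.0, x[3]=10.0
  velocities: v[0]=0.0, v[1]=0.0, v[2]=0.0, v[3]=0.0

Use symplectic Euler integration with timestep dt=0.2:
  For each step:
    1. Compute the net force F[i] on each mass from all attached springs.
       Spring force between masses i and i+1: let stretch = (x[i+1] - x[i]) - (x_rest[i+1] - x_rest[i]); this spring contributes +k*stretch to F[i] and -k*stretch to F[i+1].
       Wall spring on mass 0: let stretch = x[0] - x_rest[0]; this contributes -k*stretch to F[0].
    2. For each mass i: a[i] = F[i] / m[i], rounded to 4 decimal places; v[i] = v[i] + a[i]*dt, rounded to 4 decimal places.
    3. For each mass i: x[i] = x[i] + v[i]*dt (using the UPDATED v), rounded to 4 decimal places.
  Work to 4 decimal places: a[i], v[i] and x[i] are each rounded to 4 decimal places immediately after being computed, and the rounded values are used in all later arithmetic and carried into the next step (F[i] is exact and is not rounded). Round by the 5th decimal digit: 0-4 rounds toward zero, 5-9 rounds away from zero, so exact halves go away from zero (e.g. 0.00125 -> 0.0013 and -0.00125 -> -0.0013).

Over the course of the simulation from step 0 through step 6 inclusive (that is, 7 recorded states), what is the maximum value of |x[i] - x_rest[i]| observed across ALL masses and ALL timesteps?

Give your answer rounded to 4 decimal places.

Answer: 2.4619

Derivation:
Step 0: x=[4.0000 4.0000 10.0000 10.0000] v=[0.0000 0.0000 0.0000 0.0000]
Step 1: x=[3.3600 4.9600 9.0400 10.4800] v=[-3.2000 4.8000 -4.8000 2.4000]
Step 2: x=[2.4384 6.3168 7.6576 11.2096] v=[-4.6080 6.7840 -6.9120 3.6480]
Step 3: x=[1.7472 7.2676 6.6290 11.8509] v=[-3.4560 4.7539 -5.1430 3.2064]
Step 4: x=[1.6597 7.2329 6.5381 12.1367] v=[-0.4374 -0.1733 -0.4546 1.4289]
Step 5: x=[2.1984 6.1954 7.4541 12.0067] v=[2.6934 -5.1877 4.5801 -0.6500]
Step 6: x=[3.0249 4.7197 8.8971 11.6283] v=[4.1323 -7.3783 7.2152 -1.8921]
Max displacement = 2.4619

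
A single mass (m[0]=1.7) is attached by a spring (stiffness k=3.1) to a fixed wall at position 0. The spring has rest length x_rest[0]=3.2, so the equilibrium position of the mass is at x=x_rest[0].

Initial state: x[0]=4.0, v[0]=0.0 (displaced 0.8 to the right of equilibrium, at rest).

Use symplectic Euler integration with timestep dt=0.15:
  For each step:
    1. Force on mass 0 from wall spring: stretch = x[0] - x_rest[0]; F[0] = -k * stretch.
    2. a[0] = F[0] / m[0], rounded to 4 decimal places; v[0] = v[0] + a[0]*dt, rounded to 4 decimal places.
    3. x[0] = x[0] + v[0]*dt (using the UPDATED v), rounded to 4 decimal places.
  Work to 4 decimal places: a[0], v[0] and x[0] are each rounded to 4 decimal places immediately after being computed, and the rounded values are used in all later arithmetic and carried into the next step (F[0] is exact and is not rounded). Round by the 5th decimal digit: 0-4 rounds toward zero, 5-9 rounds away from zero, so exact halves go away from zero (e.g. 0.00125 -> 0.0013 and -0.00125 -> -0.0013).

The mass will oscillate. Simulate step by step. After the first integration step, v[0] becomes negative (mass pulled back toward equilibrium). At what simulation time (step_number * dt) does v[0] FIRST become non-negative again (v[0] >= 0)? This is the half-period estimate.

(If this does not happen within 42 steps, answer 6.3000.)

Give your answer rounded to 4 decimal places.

Step 0: x=[4.0000] v=[0.0000]
Step 1: x=[3.9672] v=[-0.2188]
Step 2: x=[3.9029] v=[-0.4287]
Step 3: x=[3.8098] v=[-0.6210]
Step 4: x=[3.6916] v=[-0.7878]
Step 5: x=[3.5533] v=[-0.9223]
Step 6: x=[3.4005] v=[-1.0189]
Step 7: x=[3.2394] v=[-1.0737]
Step 8: x=[3.0767] v=[-1.0845]
Step 9: x=[2.9191] v=[-1.0508]
Step 10: x=[2.7730] v=[-0.9740]
Step 11: x=[2.6444] v=[-0.8572]
Step 12: x=[2.5386] v=[-0.7052]
Step 13: x=[2.4600] v=[-0.5243]
Step 14: x=[2.4117] v=[-0.3219]
Step 15: x=[2.3958] v=[-0.1063]
Step 16: x=[2.4129] v=[0.1137]
First v>=0 after going negative at step 16, time=2.4000

Answer: 2.4000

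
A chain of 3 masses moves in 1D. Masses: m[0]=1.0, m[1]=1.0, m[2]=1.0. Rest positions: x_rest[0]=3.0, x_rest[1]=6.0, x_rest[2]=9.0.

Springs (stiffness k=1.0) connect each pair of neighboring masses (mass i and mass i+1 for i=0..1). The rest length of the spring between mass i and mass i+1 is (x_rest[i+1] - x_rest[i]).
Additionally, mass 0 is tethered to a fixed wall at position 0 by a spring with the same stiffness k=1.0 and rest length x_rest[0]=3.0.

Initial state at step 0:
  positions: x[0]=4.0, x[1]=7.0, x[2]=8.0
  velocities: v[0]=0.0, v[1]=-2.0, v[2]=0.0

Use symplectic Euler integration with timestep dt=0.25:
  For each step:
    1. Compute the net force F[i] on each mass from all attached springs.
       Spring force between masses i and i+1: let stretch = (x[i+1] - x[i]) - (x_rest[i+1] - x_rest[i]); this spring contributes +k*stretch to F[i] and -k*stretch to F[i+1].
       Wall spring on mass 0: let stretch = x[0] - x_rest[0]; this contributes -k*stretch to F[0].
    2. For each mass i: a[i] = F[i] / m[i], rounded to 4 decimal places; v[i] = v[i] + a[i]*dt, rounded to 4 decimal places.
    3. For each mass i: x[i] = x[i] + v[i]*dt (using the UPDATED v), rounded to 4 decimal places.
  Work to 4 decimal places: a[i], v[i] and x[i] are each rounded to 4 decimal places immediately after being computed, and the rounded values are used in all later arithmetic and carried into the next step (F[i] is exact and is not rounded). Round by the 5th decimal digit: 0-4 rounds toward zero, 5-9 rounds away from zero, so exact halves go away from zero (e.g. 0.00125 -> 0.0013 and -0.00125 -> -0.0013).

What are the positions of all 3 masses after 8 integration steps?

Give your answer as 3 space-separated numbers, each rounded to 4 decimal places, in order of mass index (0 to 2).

Step 0: x=[4.0000 7.0000 8.0000] v=[0.0000 -2.0000 0.0000]
Step 1: x=[3.9375 6.3750 8.1250] v=[-0.2500 -2.5000 0.5000]
Step 2: x=[3.7813 5.7070 8.3281] v=[-0.6250 -2.6719 0.8125]
Step 3: x=[3.5091 5.0825 8.5549] v=[-1.0889 -2.4981 0.9072]
Step 4: x=[3.1159 4.5767 8.7522] v=[-1.5728 -2.0234 0.7891]
Step 5: x=[2.6193 4.2405 8.8760] v=[-1.9866 -1.3447 0.4952]
Step 6: x=[2.0603 4.0927 8.8976] v=[-2.2361 -0.5911 0.0863]
Step 7: x=[1.4995 4.1182 8.8064] v=[-2.2431 0.1020 -0.3649]
Step 8: x=[1.0087 4.2731 8.6097] v=[-1.9633 0.6194 -0.7870]

Answer: 1.0087 4.2731 8.6097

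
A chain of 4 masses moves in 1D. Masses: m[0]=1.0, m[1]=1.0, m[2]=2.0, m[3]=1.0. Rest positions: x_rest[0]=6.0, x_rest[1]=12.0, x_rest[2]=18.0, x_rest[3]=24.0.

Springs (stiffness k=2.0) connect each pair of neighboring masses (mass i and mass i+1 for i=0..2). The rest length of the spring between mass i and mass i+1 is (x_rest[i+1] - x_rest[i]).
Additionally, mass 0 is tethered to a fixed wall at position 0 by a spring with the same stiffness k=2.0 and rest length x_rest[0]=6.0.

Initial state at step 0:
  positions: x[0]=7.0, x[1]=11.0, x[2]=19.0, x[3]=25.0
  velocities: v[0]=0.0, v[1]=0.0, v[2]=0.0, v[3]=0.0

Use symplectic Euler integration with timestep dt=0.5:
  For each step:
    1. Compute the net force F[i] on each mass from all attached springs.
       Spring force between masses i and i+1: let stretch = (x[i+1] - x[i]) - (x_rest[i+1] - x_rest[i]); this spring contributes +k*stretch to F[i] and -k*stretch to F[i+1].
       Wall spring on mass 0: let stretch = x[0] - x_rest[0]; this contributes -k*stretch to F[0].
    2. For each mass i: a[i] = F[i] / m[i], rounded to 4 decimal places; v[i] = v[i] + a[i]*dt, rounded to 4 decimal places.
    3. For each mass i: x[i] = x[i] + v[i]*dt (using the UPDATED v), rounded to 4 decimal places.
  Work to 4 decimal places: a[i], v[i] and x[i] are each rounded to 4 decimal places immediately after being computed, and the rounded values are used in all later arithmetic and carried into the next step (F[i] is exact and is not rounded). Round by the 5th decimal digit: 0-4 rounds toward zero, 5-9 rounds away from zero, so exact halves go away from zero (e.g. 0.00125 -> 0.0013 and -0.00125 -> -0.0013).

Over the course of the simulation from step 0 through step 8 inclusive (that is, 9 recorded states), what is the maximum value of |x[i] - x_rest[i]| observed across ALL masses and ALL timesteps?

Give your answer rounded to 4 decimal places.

Step 0: x=[7.0000 11.0000 19.0000 25.0000] v=[0.0000 0.0000 0.0000 0.0000]
Step 1: x=[5.5000 13.0000 18.5000 25.0000] v=[-3.0000 4.0000 -1.0000 0.0000]
Step 2: x=[5.0000 14.0000 18.2500 24.7500] v=[-1.0000 2.0000 -0.5000 -0.5000]
Step 3: x=[6.5000 12.6250 18.5625 24.2500] v=[3.0000 -2.7500 0.6250 -1.0000]
Step 4: x=[7.8125 11.1563 18.8125 23.9063] v=[2.6250 -2.9375 0.5000 -0.6875]
Step 5: x=[6.8907 11.8438 18.4219 24.0157] v=[-1.8437 1.3749 -0.7812 0.2187]
Step 6: x=[5.0001 13.3438 17.7852 24.3282] v=[-3.7813 2.9999 -1.2734 0.6249]
Step 7: x=[4.7813 12.8926 17.6739 24.3692] v=[-0.4377 -0.9024 -0.2226 0.0819]
Step 8: x=[6.2275 10.7764 18.0411 24.0625] v=[2.8923 -4.2324 0.7344 -0.6134]
Max displacement = 2.0000

Answer: 2.0000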